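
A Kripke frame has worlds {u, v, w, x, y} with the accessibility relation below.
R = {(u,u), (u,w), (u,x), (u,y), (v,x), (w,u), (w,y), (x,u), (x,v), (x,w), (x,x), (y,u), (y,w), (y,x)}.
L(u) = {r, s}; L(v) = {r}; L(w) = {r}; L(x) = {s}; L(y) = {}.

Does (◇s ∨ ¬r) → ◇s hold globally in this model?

Let φ = (◇s ∨ ¬r) → ◇s. Evaluate φ at each world:
  u (successors {u, w, x, y}): φ is true.
  v (successors {x}): φ is true.
  w (successors {u, y}): φ is true.
  x (successors {u, v, w, x}): φ is true.
  y (successors {u, w, x}): φ is true.
For instance, at x:
  At x: ◇s ∨ ¬r is true, ◇s is true, so (◇s ∨ ¬r) → ◇s is true.
    At x: ◇s is true, ¬r is true, so ◇s ∨ ¬r is true.
      At x: ◇s requires s at some successor in {u, v, w, x}.
        s holds at u, so ◇s is true at x.
    At x: ◇s requires s at some successor in {u, v, w, x}.
      s holds at u, so ◇s is true at x.

Yes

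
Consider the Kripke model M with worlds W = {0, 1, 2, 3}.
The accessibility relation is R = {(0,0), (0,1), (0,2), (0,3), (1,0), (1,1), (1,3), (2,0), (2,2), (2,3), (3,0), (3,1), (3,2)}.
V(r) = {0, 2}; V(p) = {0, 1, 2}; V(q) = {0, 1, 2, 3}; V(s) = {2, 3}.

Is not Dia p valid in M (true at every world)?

Recall that Dia ψ holds at a world iff ψ holds at some accessible world.
Let φ = not Dia p. Evaluate φ at each world:
  0 (successors {0, 1, 2, 3}): φ is false.
  1 (successors {0, 1, 3}): φ is false.
  2 (successors {0, 2, 3}): φ is false.
  3 (successors {0, 1, 2}): φ is false.
Detail at 0 (counterexample):
  At 0: Dia p is true, so not Dia p is false.
    At 0: Dia p requires p at some successor in {0, 1, 2, 3}.
      p holds at 0, so Dia p is true at 0.

No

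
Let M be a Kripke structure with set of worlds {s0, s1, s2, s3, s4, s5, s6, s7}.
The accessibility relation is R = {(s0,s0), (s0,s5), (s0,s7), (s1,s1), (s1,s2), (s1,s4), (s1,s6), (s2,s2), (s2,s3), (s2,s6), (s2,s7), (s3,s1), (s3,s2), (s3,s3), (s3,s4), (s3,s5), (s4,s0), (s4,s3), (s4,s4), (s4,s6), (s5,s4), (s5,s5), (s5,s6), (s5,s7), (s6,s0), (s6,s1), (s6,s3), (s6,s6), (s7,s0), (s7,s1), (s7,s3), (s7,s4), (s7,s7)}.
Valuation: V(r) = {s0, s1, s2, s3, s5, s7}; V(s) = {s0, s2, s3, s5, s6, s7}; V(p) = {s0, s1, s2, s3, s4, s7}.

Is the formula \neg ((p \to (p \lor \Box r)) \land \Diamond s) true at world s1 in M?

No

At s1: (p \to (p \lor \Box r)) \land \Diamond s is true, so \neg ((p \to (p \lor \Box r)) \land \Diamond s) is false.
  At s1: p \to (p \lor \Box r) is true, \Diamond s is true, so (p \to (p \lor \Box r)) \land \Diamond s is true.
    At s1: p is true, p \lor \Box r is true, so p \to (p \lor \Box r) is true.
      At s1: p is true, \Box r is false, so p \lor \Box r is true.
    At s1: \Diamond s requires s at some successor in {s1, s2, s4, s6}.
      s holds at s2, so \Diamond s is true at s1.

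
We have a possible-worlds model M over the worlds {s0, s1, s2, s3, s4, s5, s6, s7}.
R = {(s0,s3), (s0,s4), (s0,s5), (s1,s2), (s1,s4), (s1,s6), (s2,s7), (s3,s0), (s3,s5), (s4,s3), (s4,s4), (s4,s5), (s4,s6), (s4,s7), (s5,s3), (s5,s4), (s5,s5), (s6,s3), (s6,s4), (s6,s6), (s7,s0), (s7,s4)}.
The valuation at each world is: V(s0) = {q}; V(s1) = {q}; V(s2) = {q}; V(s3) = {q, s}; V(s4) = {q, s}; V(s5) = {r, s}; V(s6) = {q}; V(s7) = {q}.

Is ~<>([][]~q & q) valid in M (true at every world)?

Let φ = ~<>([][]~q & q). Evaluate φ at each world:
  s0 (successors {s3, s4, s5}): φ is true.
  s1 (successors {s2, s4, s6}): φ is true.
  s2 (successors {s7}): φ is true.
  s3 (successors {s0, s5}): φ is true.
  s4 (successors {s3, s4, s5, s6, s7}): φ is true.
  s5 (successors {s3, s4, s5}): φ is true.
  s6 (successors {s3, s4, s6}): φ is true.
  s7 (successors {s0, s4}): φ is true.
For instance, at s2:
  At s2: <>([][]~q & q) is false, so ~<>([][]~q & q) is true.
    At s2: <>([][]~q & q) requires [][]~q & q at some successor in {s7}.
      At s7: [][]~q & q is false.
    So <>([][]~q & q) is false at s2.

Yes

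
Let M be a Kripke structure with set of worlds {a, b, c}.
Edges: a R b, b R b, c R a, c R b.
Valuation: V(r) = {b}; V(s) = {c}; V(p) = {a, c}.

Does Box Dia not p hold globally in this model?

Yes

Recall that Box ψ holds at a world iff ψ holds at every accessible world, and Dia ψ holds iff ψ holds at some accessible world.
Let φ = Box Dia not p. Evaluate φ at each world:
  a (successors {b}): φ is true.
  b (successors {b}): φ is true.
  c (successors {a, b}): φ is true.
For instance, at b:
  At b: Box Dia not p requires Dia not p at every successor {b}.
      At b: Dia not p requires not p at some successor in {b}.
        not p holds at b, so Dia not p is true at b.
  So Box Dia not p is true at b.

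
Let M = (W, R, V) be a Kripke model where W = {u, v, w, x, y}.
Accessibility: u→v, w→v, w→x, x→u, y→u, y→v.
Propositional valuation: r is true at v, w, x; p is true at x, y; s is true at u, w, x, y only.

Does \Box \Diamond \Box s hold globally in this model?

No

Recall that \Box ψ holds at a world iff ψ holds at every accessible world, and \Diamond ψ holds iff ψ holds at some accessible world.
Let φ = \Box \Diamond \Box s. Evaluate φ at each world:
  u (successors {v}): φ is false.
  v (successors ∅): φ is true.
  w (successors {v, x}): φ is false.
  x (successors {u}): φ is true.
  y (successors {u, v}): φ is false.
Detail at u (counterexample):
  At u: \Box \Diamond \Box s requires \Diamond \Box s at every successor {v}.
    \Diamond \Box s fails at v, so \Box \Diamond \Box s is false at u.
      At v: no accessible worlds, so \Diamond \Box s is false.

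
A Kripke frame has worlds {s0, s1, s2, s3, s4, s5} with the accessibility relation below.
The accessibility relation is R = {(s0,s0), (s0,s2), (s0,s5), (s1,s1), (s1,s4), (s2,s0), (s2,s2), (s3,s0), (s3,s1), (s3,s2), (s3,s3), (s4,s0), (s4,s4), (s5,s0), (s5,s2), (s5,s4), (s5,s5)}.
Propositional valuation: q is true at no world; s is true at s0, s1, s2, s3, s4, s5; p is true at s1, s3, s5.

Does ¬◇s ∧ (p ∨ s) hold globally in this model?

No

Let φ = ¬◇s ∧ (p ∨ s). Evaluate φ at each world:
  s0 (successors {s0, s2, s5}): φ is false.
  s1 (successors {s1, s4}): φ is false.
  s2 (successors {s0, s2}): φ is false.
  s3 (successors {s0, s1, s2, s3}): φ is false.
  s4 (successors {s0, s4}): φ is false.
  s5 (successors {s0, s2, s4, s5}): φ is false.
Detail at s0 (counterexample):
  At s0: ¬◇s is false, p ∨ s is true, so ¬◇s ∧ (p ∨ s) is false.
    At s0: ◇s is true, so ¬◇s is false.
      At s0: ◇s requires s at some successor in {s0, s2, s5}.
        s holds at s0, so ◇s is true at s0.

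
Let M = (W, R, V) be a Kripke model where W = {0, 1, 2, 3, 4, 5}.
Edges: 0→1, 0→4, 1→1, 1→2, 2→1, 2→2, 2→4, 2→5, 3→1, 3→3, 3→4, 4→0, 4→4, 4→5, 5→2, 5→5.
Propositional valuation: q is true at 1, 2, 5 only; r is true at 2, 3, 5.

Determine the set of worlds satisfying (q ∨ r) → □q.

0, 1, 4, 5

Recall that □ψ holds at a world iff ψ holds at every accessible world, and ◇ψ holds iff ψ holds at some accessible world.
Let φ = (q ∨ r) → □q. Evaluate φ at each world:
  0 (successors {1, 4}): φ is true.
  1 (successors {1, 2}): φ is true.
  2 (successors {1, 2, 4, 5}): φ is false.
  3 (successors {1, 3, 4}): φ is false.
  4 (successors {0, 4, 5}): φ is true.
  5 (successors {2, 5}): φ is true.
For instance, at 0:
  At 0: q ∨ r is false, □q is false, so (q ∨ r) → □q is true.
    At 0: □q requires q at every successor {1, 4}.
      q fails at 4, so □q is false at 0.
Satisfying worlds: {0, 1, 4, 5}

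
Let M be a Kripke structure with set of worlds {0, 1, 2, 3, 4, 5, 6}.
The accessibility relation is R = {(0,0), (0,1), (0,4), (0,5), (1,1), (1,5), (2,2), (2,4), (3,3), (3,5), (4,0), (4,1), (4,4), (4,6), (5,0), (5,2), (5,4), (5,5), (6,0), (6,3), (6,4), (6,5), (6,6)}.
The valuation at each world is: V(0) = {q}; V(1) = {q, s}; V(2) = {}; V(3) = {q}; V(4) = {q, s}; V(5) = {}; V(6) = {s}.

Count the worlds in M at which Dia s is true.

6

Recall that Dia ψ holds at a world iff ψ holds at some accessible world.
Let φ = Dia s. Evaluate φ at each world:
  0 (successors {0, 1, 4, 5}): φ is true.
  1 (successors {1, 5}): φ is true.
  2 (successors {2, 4}): φ is true.
  3 (successors {3, 5}): φ is false.
  4 (successors {0, 1, 4, 6}): φ is true.
  5 (successors {0, 2, 4, 5}): φ is true.
  6 (successors {0, 3, 4, 5, 6}): φ is true.
For instance, at 1:
  At 1: Dia s requires s at some successor in {1, 5}.
    s holds at 1, so Dia s is true at 1.
Satisfying worlds: {0, 1, 2, 4, 5, 6}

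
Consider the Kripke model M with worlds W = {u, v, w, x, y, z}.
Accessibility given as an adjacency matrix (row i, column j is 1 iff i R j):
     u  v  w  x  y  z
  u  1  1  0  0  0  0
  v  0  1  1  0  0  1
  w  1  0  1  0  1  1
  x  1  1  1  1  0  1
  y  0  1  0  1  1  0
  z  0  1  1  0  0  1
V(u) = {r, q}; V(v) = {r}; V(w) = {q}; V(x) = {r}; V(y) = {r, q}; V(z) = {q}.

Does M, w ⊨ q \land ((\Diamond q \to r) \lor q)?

Yes

At w: q is true, (\Diamond q \to r) \lor q is true, so q \land ((\Diamond q \to r) \lor q) is true.
  At w: \Diamond q \to r is false, q is true, so (\Diamond q \to r) \lor q is true.
    At w: \Diamond q is true, r is false, so \Diamond q \to r is false.
      At w: \Diamond q requires q at some successor in {u, w, y, z}.
        q holds at u, so \Diamond q is true at w.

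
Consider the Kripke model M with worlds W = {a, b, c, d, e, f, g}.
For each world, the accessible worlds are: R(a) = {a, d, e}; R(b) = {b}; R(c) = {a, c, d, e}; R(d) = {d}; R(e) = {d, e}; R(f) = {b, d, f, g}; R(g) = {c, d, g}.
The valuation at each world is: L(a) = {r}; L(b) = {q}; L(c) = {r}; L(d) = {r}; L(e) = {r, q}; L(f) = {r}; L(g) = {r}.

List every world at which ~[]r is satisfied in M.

b, f

Let φ = ~[]r. Evaluate φ at each world:
  a (successors {a, d, e}): φ is false.
  b (successors {b}): φ is true.
  c (successors {a, c, d, e}): φ is false.
  d (successors {d}): φ is false.
  e (successors {d, e}): φ is false.
  f (successors {b, d, f, g}): φ is true.
  g (successors {c, d, g}): φ is false.
For instance, at d:
  At d: []r is true, so ~[]r is false.
    At d: []r requires r at every successor {d}.
      At d: r is true.
    So []r is true at d.
Satisfying worlds: {b, f}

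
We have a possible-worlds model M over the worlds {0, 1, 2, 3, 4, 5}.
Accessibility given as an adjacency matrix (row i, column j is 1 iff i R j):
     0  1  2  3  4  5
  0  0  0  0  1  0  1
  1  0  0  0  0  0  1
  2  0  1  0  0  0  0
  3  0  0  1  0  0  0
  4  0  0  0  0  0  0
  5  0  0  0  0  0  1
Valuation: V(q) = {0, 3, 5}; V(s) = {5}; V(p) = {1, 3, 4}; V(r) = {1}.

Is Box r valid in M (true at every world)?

Let φ = Box r. Evaluate φ at each world:
  0 (successors {3, 5}): φ is false.
  1 (successors {5}): φ is false.
  2 (successors {1}): φ is true.
  3 (successors {2}): φ is false.
  4 (successors ∅): φ is true.
  5 (successors {5}): φ is false.
Detail at 0 (counterexample):
  At 0: Box r requires r at every successor {3, 5}.
    r fails at 3, so Box r is false at 0.

No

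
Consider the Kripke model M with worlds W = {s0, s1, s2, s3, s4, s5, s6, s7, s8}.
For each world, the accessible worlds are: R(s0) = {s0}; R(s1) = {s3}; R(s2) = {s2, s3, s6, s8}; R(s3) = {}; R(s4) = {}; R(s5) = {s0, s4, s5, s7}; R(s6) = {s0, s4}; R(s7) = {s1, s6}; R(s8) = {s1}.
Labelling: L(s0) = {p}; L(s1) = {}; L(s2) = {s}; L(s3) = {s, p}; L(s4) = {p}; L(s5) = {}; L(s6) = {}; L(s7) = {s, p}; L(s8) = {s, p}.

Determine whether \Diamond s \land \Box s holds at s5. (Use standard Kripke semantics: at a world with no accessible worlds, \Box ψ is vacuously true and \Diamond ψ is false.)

No

Recall that \Box ψ holds at a world iff ψ holds at every accessible world, and \Diamond ψ holds iff ψ holds at some accessible world.
At s5: \Diamond s is true, \Box s is false, so \Diamond s \land \Box s is false.
  At s5: \Diamond s requires s at some successor in {s0, s4, s5, s7}.
    s holds at s7, so \Diamond s is true at s5.
  At s5: \Box s requires s at every successor {s0, s4, s5, s7}.
    s fails at s0, so \Box s is false at s5.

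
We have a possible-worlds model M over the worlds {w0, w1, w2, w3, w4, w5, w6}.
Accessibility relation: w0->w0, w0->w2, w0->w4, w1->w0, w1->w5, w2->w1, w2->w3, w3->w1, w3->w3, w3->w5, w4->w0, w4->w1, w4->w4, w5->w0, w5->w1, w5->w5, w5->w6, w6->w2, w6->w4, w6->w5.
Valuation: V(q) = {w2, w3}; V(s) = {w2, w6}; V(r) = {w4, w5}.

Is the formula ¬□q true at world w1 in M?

Yes

Recall that □ψ holds at a world iff ψ holds at every accessible world, and ◇ψ holds iff ψ holds at some accessible world.
At w1: □q is false, so ¬□q is true.
  At w1: □q requires q at every successor {w0, w5}.
    q fails at w0, so □q is false at w1.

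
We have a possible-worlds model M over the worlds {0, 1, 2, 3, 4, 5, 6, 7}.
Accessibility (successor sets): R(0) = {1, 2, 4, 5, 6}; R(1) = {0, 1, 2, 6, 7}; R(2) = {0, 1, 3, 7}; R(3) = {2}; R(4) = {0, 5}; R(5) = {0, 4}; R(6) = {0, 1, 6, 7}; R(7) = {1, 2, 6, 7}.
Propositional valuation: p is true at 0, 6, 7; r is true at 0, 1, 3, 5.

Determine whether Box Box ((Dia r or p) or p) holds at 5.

Yes

Recall that Box ψ holds at a world iff ψ holds at every accessible world, and Dia ψ holds iff ψ holds at some accessible world.
At 5: Box Box ((Dia r or p) or p) requires Box ((Dia r or p) or p) at every successor {0, 4}.
    At 0: Box ((Dia r or p) or p) requires (Dia r or p) or p at every successor {1, 2, 4, 5, 6}.
      At 1: (Dia r or p) or p is true.
      At 2: (Dia r or p) or p is true.
      At 4: (Dia r or p) or p is true.
      At 5: (Dia r or p) or p is true.
      At 6: (Dia r or p) or p is true.
    So Box ((Dia r or p) or p) is true at 0.
    At 4: Box ((Dia r or p) or p) requires (Dia r or p) or p at every successor {0, 5}.
      At 0: (Dia r or p) or p is true.
      At 5: (Dia r or p) or p is true.
    So Box ((Dia r or p) or p) is true at 4.
So Box Box ((Dia r or p) or p) is true at 5.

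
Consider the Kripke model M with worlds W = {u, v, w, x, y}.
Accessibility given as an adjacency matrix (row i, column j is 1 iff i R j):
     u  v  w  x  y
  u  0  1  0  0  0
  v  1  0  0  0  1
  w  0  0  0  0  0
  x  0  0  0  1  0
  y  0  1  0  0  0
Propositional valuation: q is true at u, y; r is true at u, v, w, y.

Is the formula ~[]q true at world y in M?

Recall that []ψ holds at a world iff ψ holds at every accessible world, and <>ψ holds iff ψ holds at some accessible world.
At y: []q is false, so ~[]q is true.
  At y: []q requires q at every successor {v}.
    q fails at v, so []q is false at y.

Yes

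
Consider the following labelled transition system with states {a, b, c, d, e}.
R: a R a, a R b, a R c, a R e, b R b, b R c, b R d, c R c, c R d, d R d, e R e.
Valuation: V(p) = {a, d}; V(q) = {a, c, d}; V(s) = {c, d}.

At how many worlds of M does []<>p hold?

3

Let φ = []<>p. Evaluate φ at each world:
  a (successors {a, b, c, e}): φ is false.
  b (successors {b, c, d}): φ is true.
  c (successors {c, d}): φ is true.
  d (successors {d}): φ is true.
  e (successors {e}): φ is false.
For instance, at e:
  At e: []<>p requires <>p at every successor {e}.
    <>p fails at e, so []<>p is false at e.
      At e: <>p requires p at some successor in {e}.
        At e: p is false.
      So <>p is false at e.
Satisfying worlds: {b, c, d}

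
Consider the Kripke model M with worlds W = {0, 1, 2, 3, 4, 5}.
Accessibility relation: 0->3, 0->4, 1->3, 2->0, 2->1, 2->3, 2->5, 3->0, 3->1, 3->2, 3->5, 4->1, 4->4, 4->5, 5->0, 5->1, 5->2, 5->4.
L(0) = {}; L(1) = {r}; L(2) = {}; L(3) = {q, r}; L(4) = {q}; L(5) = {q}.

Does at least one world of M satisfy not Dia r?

No

Recall that Dia ψ holds at a world iff ψ holds at some accessible world.
Let φ = not Dia r. Evaluate φ at each world:
  0 (successors {3, 4}): φ is false.
  1 (successors {3}): φ is false.
  2 (successors {0, 1, 3, 5}): φ is false.
  3 (successors {0, 1, 2, 5}): φ is false.
  4 (successors {1, 4, 5}): φ is false.
  5 (successors {0, 1, 2, 4}): φ is false.
For instance, at 4:
  At 4: Dia r is true, so not Dia r is false.
    At 4: Dia r requires r at some successor in {1, 4, 5}.
      r holds at 1, so Dia r is true at 4.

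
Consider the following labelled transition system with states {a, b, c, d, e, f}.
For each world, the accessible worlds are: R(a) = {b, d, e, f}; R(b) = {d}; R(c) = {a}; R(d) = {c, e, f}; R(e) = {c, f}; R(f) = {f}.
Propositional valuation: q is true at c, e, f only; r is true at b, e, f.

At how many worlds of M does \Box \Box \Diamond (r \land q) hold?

2

Let φ = \Box \Box \Diamond (r \land q). Evaluate φ at each world:
  a (successors {b, d, e, f}): φ is false.
  b (successors {d}): φ is false.
  c (successors {a}): φ is false.
  d (successors {c, e, f}): φ is false.
  e (successors {c, f}): φ is true.
  f (successors {f}): φ is true.
For instance, at e:
  At e: \Box \Box \Diamond (r \land q) requires \Box \Diamond (r \land q) at every successor {c, f}.
      At c: \Box \Diamond (r \land q) requires \Diamond (r \land q) at every successor {a}.
        At a: \Diamond (r \land q) is true.
      So \Box \Diamond (r \land q) is true at c.
      At f: \Box \Diamond (r \land q) requires \Diamond (r \land q) at every successor {f}.
        At f: \Diamond (r \land q) is true.
      So \Box \Diamond (r \land q) is true at f.
  So \Box \Box \Diamond (r \land q) is true at e.
Satisfying worlds: {e, f}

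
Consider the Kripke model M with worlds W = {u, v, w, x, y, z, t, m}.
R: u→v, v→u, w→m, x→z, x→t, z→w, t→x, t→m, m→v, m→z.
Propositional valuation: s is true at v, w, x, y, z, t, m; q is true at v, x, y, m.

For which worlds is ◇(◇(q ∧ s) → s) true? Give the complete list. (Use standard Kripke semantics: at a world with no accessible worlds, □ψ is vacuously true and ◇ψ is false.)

u, w, x, z, t, m

Let φ = ◇(◇(q ∧ s) → s). Evaluate φ at each world:
  u (successors {v}): φ is true.
  v (successors {u}): φ is false.
  w (successors {m}): φ is true.
  x (successors {z, t}): φ is true.
  y (successors ∅): φ is false.
  z (successors {w}): φ is true.
  t (successors {x, m}): φ is true.
  m (successors {v, z}): φ is true.
For instance, at w:
  At w: ◇(◇(q ∧ s) → s) requires ◇(q ∧ s) → s at some successor in {m}.
    ◇(q ∧ s) → s holds at m, so ◇(◇(q ∧ s) → s) is true at w.
      At m: ◇(q ∧ s) is true, s is true, so ◇(q ∧ s) → s is true.
Satisfying worlds: {u, w, x, z, t, m}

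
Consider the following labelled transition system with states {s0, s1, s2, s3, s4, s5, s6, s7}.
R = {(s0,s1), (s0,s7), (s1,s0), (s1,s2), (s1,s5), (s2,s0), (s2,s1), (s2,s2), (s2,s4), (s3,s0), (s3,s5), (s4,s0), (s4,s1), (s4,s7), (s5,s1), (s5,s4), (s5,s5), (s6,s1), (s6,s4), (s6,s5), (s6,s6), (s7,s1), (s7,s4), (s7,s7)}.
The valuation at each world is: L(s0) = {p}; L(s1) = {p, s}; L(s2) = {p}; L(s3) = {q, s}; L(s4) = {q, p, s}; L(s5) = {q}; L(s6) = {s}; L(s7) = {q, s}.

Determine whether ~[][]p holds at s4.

At s4: [][]p is false, so ~[][]p is true.
  At s4: [][]p requires []p at every successor {s0, s1, s7}.
    []p fails at s0, so [][]p is false at s4.
      At s0: []p requires p at every successor {s1, s7}.
        p fails at s7, so []p is false at s0.

Yes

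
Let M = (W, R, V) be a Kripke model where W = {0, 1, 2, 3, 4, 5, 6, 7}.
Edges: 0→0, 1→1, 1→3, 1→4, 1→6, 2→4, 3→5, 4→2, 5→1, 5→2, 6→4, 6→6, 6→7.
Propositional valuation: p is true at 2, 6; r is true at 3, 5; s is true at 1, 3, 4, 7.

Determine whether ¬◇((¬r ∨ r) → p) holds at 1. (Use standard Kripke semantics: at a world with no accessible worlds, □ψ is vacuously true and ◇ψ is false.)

At 1: ◇((¬r ∨ r) → p) is true, so ¬◇((¬r ∨ r) → p) is false.
  At 1: ◇((¬r ∨ r) → p) requires (¬r ∨ r) → p at some successor in {1, 3, 4, 6}.
    (¬r ∨ r) → p holds at 6, so ◇((¬r ∨ r) → p) is true at 1.

No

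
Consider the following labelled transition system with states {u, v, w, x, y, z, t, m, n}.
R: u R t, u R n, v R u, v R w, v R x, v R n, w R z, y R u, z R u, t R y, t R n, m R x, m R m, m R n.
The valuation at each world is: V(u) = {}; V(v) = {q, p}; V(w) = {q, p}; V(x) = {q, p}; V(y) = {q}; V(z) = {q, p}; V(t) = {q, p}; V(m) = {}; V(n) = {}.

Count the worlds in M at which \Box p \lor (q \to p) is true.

8

Recall that \Box ψ holds at a world iff ψ holds at every accessible world, and \Diamond ψ holds iff ψ holds at some accessible world.
Let φ = \Box p \lor (q \to p). Evaluate φ at each world:
  u (successors {t, n}): φ is true.
  v (successors {u, w, x, n}): φ is true.
  w (successors {z}): φ is true.
  x (successors ∅): φ is true.
  y (successors {u}): φ is false.
  z (successors {u}): φ is true.
  t (successors {y, n}): φ is true.
  m (successors {x, m, n}): φ is true.
  n (successors ∅): φ is true.
For instance, at y:
  At y: \Box p is false, q \to p is false, so \Box p \lor (q \to p) is false.
    At y: \Box p requires p at every successor {u}.
      p fails at u, so \Box p is false at y.
Satisfying worlds: {u, v, w, x, z, t, m, n}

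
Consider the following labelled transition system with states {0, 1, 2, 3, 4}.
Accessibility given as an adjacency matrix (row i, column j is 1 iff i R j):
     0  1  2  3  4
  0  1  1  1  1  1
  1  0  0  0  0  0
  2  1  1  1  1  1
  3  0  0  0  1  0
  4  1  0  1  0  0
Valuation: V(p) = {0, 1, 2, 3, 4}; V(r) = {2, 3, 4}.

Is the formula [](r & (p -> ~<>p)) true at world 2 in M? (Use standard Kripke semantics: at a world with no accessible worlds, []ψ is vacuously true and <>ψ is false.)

At 2: [](r & (p -> ~<>p)) requires r & (p -> ~<>p) at every successor {0, 1, 2, 3, 4}.
  r & (p -> ~<>p) fails at 0, so [](r & (p -> ~<>p)) is false at 2.
    At 0: r is false, p -> ~<>p is false, so r & (p -> ~<>p) is false.
      At 0: p is true, ~<>p is false, so p -> ~<>p is false.

No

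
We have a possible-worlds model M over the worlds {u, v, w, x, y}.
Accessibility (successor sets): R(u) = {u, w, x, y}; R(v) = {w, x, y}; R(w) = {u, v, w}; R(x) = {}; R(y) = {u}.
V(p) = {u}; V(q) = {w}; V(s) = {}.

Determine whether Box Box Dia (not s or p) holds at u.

Recall that Box ψ holds at a world iff ψ holds at every accessible world, and Dia ψ holds iff ψ holds at some accessible world.
At u: Box Box Dia (not s or p) requires Box Dia (not s or p) at every successor {u, w, x, y}.
  Box Dia (not s or p) fails at u, so Box Box Dia (not s or p) is false at u.
    At u: Box Dia (not s or p) requires Dia (not s or p) at every successor {u, w, x, y}.
      Dia (not s or p) fails at x, so Box Dia (not s or p) is false at u.

No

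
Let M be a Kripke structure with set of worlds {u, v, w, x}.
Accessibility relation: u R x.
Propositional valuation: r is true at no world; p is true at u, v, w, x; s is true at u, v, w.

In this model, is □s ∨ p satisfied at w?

Yes

Recall that □ψ holds at a world iff ψ holds at every accessible world, and ◇ψ holds iff ψ holds at some accessible world.
At w: □s is true, p is true, so □s ∨ p is true.
  At w: no accessible worlds, so □s holds vacuously.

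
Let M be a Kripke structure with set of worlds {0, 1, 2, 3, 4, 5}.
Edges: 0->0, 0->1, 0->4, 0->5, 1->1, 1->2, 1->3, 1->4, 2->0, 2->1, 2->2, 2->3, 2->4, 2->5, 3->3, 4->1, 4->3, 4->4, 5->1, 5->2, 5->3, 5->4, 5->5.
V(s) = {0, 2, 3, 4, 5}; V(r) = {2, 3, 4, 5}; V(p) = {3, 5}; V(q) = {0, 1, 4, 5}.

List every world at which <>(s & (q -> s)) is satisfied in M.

Let φ = <>(s & (q -> s)). Evaluate φ at each world:
  0 (successors {0, 1, 4, 5}): φ is true.
  1 (successors {1, 2, 3, 4}): φ is true.
  2 (successors {0, 1, 2, 3, 4, 5}): φ is true.
  3 (successors {3}): φ is true.
  4 (successors {1, 3, 4}): φ is true.
  5 (successors {1, 2, 3, 4, 5}): φ is true.
For instance, at 0:
  At 0: <>(s & (q -> s)) requires s & (q -> s) at some successor in {0, 1, 4, 5}.
    s & (q -> s) holds at 0, so <>(s & (q -> s)) is true at 0.
Satisfying worlds: {0, 1, 2, 3, 4, 5}

0, 1, 2, 3, 4, 5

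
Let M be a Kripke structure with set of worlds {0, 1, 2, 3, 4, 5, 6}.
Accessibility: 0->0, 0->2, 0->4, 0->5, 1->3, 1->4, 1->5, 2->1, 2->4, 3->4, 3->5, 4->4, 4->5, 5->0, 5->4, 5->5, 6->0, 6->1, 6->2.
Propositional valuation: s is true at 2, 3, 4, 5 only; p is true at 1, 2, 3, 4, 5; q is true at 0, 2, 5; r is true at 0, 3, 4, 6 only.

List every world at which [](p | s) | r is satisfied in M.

Let φ = [](p | s) | r. Evaluate φ at each world:
  0 (successors {0, 2, 4, 5}): φ is true.
  1 (successors {3, 4, 5}): φ is true.
  2 (successors {1, 4}): φ is true.
  3 (successors {4, 5}): φ is true.
  4 (successors {4, 5}): φ is true.
  5 (successors {0, 4, 5}): φ is false.
  6 (successors {0, 1, 2}): φ is true.
For instance, at 0:
  At 0: [](p | s) is false, r is true, so [](p | s) | r is true.
    At 0: [](p | s) requires p | s at every successor {0, 2, 4, 5}.
      p | s fails at 0, so [](p | s) is false at 0.
Satisfying worlds: {0, 1, 2, 3, 4, 6}

0, 1, 2, 3, 4, 6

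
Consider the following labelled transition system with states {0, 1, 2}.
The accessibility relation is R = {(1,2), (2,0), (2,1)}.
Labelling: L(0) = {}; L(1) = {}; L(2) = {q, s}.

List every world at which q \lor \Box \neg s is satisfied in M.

Let φ = q \lor \Box \neg s. Evaluate φ at each world:
  0 (successors ∅): φ is true.
  1 (successors {2}): φ is false.
  2 (successors {0, 1}): φ is true.
For instance, at 1:
  At 1: q is false, \Box \neg s is false, so q \lor \Box \neg s is false.
    At 1: \Box \neg s requires \neg s at every successor {2}.
      \neg s fails at 2, so \Box \neg s is false at 1.
Satisfying worlds: {0, 2}

0, 2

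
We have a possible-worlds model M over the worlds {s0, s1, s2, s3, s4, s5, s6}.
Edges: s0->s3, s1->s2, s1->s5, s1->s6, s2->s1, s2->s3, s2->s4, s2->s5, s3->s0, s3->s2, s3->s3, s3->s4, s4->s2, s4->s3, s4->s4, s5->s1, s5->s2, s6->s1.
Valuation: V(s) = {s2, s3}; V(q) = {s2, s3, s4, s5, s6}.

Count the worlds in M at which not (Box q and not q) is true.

Let φ = not (Box q and not q). Evaluate φ at each world:
  s0 (successors {s3}): φ is false.
  s1 (successors {s2, s5, s6}): φ is false.
  s2 (successors {s1, s3, s4, s5}): φ is true.
  s3 (successors {s0, s2, s3, s4}): φ is true.
  s4 (successors {s2, s3, s4}): φ is true.
  s5 (successors {s1, s2}): φ is true.
  s6 (successors {s1}): φ is true.
For instance, at s5:
  At s5: Box q and not q is false, so not (Box q and not q) is true.
    At s5: Box q is false, not q is false, so Box q and not q is false.
      At s5: Box q requires q at every successor {s1, s2}.
        q fails at s1, so Box q is false at s5.
Satisfying worlds: {s2, s3, s4, s5, s6}

5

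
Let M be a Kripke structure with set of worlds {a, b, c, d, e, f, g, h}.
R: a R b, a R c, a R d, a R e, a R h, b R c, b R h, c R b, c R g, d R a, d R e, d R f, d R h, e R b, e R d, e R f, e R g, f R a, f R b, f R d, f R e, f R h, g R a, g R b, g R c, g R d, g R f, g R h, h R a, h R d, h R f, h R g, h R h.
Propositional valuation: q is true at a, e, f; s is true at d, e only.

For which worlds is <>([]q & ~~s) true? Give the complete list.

none

Recall that []ψ holds at a world iff ψ holds at every accessible world, and <>ψ holds iff ψ holds at some accessible world.
Let φ = <>([]q & ~~s). Evaluate φ at each world:
  a (successors {b, c, d, e, h}): φ is false.
  b (successors {c, h}): φ is false.
  c (successors {b, g}): φ is false.
  d (successors {a, e, f, h}): φ is false.
  e (successors {b, d, f, g}): φ is false.
  f (successors {a, b, d, e, h}): φ is false.
  g (successors {a, b, c, d, f, h}): φ is false.
  h (successors {a, d, f, g, h}): φ is false.
For instance, at b:
  At b: <>([]q & ~~s) requires []q & ~~s at some successor in {c, h}.
    At c: []q & ~~s is false.
    At h: []q & ~~s is false.
  So <>([]q & ~~s) is false at b.
Satisfying worlds: none.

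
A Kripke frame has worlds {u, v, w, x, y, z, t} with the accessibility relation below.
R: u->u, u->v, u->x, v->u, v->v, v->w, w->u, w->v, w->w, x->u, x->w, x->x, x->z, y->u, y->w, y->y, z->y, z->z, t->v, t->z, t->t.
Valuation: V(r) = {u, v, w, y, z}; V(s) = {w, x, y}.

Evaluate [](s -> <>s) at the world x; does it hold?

Yes

Recall that []ψ holds at a world iff ψ holds at every accessible world, and <>ψ holds iff ψ holds at some accessible world.
At x: [](s -> <>s) requires s -> <>s at every successor {u, w, x, z}.
  At u: s -> <>s is true.
  At w: s -> <>s is true.
  At x: s -> <>s is true.
  At z: s -> <>s is true.
So [](s -> <>s) is true at x.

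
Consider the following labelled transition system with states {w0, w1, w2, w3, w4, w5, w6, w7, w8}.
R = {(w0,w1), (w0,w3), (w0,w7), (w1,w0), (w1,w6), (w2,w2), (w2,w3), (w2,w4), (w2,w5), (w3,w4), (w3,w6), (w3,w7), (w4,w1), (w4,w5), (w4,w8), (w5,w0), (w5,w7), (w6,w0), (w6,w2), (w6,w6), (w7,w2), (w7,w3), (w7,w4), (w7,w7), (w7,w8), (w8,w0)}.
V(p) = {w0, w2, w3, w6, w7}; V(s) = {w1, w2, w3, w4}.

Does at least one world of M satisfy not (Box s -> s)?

Let φ = not (Box s -> s). Evaluate φ at each world:
  w0 (successors {w1, w3, w7}): φ is false.
  w1 (successors {w0, w6}): φ is false.
  w2 (successors {w2, w3, w4, w5}): φ is false.
  w3 (successors {w4, w6, w7}): φ is false.
  w4 (successors {w1, w5, w8}): φ is false.
  w5 (successors {w0, w7}): φ is false.
  w6 (successors {w0, w2, w6}): φ is false.
  w7 (successors {w2, w3, w4, w7, w8}): φ is false.
  w8 (successors {w0}): φ is false.
For instance, at w5:
  At w5: Box s -> s is true, so not (Box s -> s) is false.
    At w5: Box s is false, s is false, so Box s -> s is true.
      At w5: Box s requires s at every successor {w0, w7}.
        s fails at w0, so Box s is false at w5.

No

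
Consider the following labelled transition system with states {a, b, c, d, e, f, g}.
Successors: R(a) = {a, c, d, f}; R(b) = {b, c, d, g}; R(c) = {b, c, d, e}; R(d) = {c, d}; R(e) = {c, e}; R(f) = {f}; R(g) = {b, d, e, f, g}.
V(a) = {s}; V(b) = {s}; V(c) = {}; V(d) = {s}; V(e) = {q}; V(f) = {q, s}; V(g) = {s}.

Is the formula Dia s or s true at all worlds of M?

Let φ = Dia s or s. Evaluate φ at each world:
  a (successors {a, c, d, f}): φ is true.
  b (successors {b, c, d, g}): φ is true.
  c (successors {b, c, d, e}): φ is true.
  d (successors {c, d}): φ is true.
  e (successors {c, e}): φ is false.
  f (successors {f}): φ is true.
  g (successors {b, d, e, f, g}): φ is true.
Detail at e (counterexample):
  At e: Dia s is false, s is false, so Dia s or s is false.
    At e: Dia s requires s at some successor in {c, e}.
      At c: s is false.
      At e: s is false.
    So Dia s is false at e.

No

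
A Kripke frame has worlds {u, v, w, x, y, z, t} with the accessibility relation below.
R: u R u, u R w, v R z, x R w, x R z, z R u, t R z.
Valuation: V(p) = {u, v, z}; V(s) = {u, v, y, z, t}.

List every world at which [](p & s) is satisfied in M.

v, w, y, z, t

Let φ = [](p & s). Evaluate φ at each world:
  u (successors {u, w}): φ is false.
  v (successors {z}): φ is true.
  w (successors ∅): φ is true.
  x (successors {w, z}): φ is false.
  y (successors ∅): φ is true.
  z (successors {u}): φ is true.
  t (successors {z}): φ is true.
For instance, at x:
  At x: [](p & s) requires p & s at every successor {w, z}.
    p & s fails at w, so [](p & s) is false at x.
Satisfying worlds: {v, w, y, z, t}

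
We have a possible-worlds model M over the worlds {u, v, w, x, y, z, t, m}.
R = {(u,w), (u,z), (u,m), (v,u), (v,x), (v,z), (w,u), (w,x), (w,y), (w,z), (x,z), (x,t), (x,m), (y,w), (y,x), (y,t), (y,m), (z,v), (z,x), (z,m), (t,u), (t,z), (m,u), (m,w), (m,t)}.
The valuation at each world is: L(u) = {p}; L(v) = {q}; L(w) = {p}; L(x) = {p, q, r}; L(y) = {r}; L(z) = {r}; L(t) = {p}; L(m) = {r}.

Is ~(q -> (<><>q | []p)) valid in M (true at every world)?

Let φ = ~(q -> (<><>q | []p)). Evaluate φ at each world:
  u (successors {w, z, m}): φ is false.
  v (successors {u, x, z}): φ is false.
  w (successors {u, x, y, z}): φ is false.
  x (successors {z, t, m}): φ is false.
  y (successors {w, x, t, m}): φ is false.
  z (successors {v, x, m}): φ is false.
  t (successors {u, z}): φ is false.
  m (successors {u, w, t}): φ is false.
Detail at u (counterexample):
  At u: q -> (<><>q | []p) is true, so ~(q -> (<><>q | []p)) is false.
    At u: q is false, <><>q | []p is true, so q -> (<><>q | []p) is true.
      At u: <><>q is true, []p is false, so <><>q | []p is true.

No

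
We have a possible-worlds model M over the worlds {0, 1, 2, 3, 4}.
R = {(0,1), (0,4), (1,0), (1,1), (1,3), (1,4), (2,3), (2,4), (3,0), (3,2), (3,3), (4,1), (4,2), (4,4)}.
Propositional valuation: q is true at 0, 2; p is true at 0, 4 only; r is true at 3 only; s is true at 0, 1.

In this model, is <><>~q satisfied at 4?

Yes

At 4: <><>~q requires <>~q at some successor in {1, 2, 4}.
  <>~q holds at 1, so <><>~q is true at 4.
    At 1: <>~q requires ~q at some successor in {0, 1, 3, 4}.
      ~q holds at 1, so <>~q is true at 1.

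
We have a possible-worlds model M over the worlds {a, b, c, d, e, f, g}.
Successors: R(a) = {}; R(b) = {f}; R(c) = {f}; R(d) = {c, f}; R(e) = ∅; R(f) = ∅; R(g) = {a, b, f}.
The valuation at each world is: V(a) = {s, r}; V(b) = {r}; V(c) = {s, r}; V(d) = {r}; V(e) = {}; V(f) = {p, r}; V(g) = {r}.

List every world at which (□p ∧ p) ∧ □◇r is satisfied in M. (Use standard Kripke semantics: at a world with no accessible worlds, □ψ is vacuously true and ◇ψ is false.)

Let φ = (□p ∧ p) ∧ □◇r. Evaluate φ at each world:
  a (successors ∅): φ is false.
  b (successors {f}): φ is false.
  c (successors {f}): φ is false.
  d (successors {c, f}): φ is false.
  e (successors ∅): φ is false.
  f (successors ∅): φ is true.
  g (successors {a, b, f}): φ is false.
For instance, at d:
  At d: □p ∧ p is false, □◇r is false, so (□p ∧ p) ∧ □◇r is false.
    At d: □p is false, p is false, so □p ∧ p is false.
      At d: □p requires p at every successor {c, f}.
        p fails at c, so □p is false at d.
    At d: □◇r requires ◇r at every successor {c, f}.
      ◇r fails at f, so □◇r is false at d.
Satisfying worlds: {f}

f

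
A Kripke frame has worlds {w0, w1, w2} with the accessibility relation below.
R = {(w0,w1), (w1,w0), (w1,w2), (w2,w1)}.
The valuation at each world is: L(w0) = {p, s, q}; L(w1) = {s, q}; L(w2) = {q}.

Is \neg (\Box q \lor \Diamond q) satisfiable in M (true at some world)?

Recall that \Box ψ holds at a world iff ψ holds at every accessible world, and \Diamond ψ holds iff ψ holds at some accessible world.
Let φ = \neg (\Box q \lor \Diamond q). Evaluate φ at each world:
  w0 (successors {w1}): φ is false.
  w1 (successors {w0, w2}): φ is false.
  w2 (successors {w1}): φ is false.
For instance, at w0:
  At w0: \Box q \lor \Diamond q is true, so \neg (\Box q \lor \Diamond q) is false.
    At w0: \Box q is true, \Diamond q is true, so \Box q \lor \Diamond q is true.
      At w0: \Box q requires q at every successor {w1}.
        At w1: q is true.
      So \Box q is true at w0.
      At w0: \Diamond q requires q at some successor in {w1}.
        q holds at w1, so \Diamond q is true at w0.

No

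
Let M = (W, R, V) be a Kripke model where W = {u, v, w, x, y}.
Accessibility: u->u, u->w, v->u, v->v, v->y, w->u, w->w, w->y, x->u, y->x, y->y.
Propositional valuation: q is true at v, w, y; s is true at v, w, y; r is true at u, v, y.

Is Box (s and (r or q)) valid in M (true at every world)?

No

Recall that Box ψ holds at a world iff ψ holds at every accessible world, and Dia ψ holds iff ψ holds at some accessible world.
Let φ = Box (s and (r or q)). Evaluate φ at each world:
  u (successors {u, w}): φ is false.
  v (successors {u, v, y}): φ is false.
  w (successors {u, w, y}): φ is false.
  x (successors {u}): φ is false.
  y (successors {x, y}): φ is false.
Detail at u (counterexample):
  At u: Box (s and (r or q)) requires s and (r or q) at every successor {u, w}.
    s and (r or q) fails at u, so Box (s and (r or q)) is false at u.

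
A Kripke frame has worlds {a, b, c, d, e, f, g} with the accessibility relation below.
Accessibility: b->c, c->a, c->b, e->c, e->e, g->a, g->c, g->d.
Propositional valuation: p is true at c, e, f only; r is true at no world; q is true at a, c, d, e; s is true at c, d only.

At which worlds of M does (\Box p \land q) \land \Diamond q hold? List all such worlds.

e

Let φ = (\Box p \land q) \land \Diamond q. Evaluate φ at each world:
  a (successors ∅): φ is false.
  b (successors {c}): φ is false.
  c (successors {a, b}): φ is false.
  d (successors ∅): φ is false.
  e (successors {c, e}): φ is true.
  f (successors ∅): φ is false.
  g (successors {a, c, d}): φ is false.
For instance, at c:
  At c: \Box p \land q is false, \Diamond q is true, so (\Box p \land q) \land \Diamond q is false.
    At c: \Box p is false, q is true, so \Box p \land q is false.
      At c: \Box p requires p at every successor {a, b}.
        p fails at a, so \Box p is false at c.
    At c: \Diamond q requires q at some successor in {a, b}.
      q holds at a, so \Diamond q is true at c.
Satisfying worlds: {e}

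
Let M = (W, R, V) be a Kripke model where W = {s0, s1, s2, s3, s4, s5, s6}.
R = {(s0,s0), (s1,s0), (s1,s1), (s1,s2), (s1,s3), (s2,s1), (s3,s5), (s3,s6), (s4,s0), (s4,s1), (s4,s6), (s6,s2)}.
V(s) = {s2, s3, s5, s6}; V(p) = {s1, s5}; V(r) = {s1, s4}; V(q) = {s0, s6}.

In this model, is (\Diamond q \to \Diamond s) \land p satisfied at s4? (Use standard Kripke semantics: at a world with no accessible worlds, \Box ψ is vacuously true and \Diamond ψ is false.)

No

Recall that \Diamond ψ holds at a world iff ψ holds at some accessible world.
At s4: \Diamond q \to \Diamond s is true, p is false, so (\Diamond q \to \Diamond s) \land p is false.
  At s4: \Diamond q is true, \Diamond s is true, so \Diamond q \to \Diamond s is true.
    At s4: \Diamond q requires q at some successor in {s0, s1, s6}.
      q holds at s0, so \Diamond q is true at s4.
    At s4: \Diamond s requires s at some successor in {s0, s1, s6}.
      s holds at s6, so \Diamond s is true at s4.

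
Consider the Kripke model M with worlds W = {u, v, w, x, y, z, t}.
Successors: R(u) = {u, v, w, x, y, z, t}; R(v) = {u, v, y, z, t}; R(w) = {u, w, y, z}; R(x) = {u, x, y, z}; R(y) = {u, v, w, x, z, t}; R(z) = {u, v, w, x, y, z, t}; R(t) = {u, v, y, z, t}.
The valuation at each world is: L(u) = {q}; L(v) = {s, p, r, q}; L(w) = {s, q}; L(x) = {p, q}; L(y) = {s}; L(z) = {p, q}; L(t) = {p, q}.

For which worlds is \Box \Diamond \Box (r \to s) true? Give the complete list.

u, v, w, x, y, z, t

Recall that \Box ψ holds at a world iff ψ holds at every accessible world, and \Diamond ψ holds iff ψ holds at some accessible world.
Let φ = \Box \Diamond \Box (r \to s). Evaluate φ at each world:
  u (successors {u, v, w, x, y, z, t}): φ is true.
  v (successors {u, v, y, z, t}): φ is true.
  w (successors {u, w, y, z}): φ is true.
  x (successors {u, x, y, z}): φ is true.
  y (successors {u, v, w, x, z, t}): φ is true.
  z (successors {u, v, w, x, y, z, t}): φ is true.
  t (successors {u, v, y, z, t}): φ is true.
For instance, at v:
  At v: \Box \Diamond \Box (r \to s) requires \Diamond \Box (r \to s) at every successor {u, v, y, z, t}.
    At u: \Diamond \Box (r \to s) is true.
    At v: \Diamond \Box (r \to s) is true.
    At y: \Diamond \Box (r \to s) is true.
    At z: \Diamond \Box (r \to s) is true.
    At t: \Diamond \Box (r \to s) is true.
  So \Box \Diamond \Box (r \to s) is true at v.
Satisfying worlds: {u, v, w, x, y, z, t}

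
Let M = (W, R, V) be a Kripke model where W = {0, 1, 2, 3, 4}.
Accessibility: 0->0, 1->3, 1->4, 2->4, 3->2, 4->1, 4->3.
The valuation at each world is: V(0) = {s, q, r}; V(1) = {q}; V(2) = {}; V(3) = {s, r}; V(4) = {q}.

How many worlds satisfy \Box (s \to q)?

Let φ = \Box (s \to q). Evaluate φ at each world:
  0 (successors {0}): φ is true.
  1 (successors {3, 4}): φ is false.
  2 (successors {4}): φ is true.
  3 (successors {2}): φ is true.
  4 (successors {1, 3}): φ is false.
For instance, at 0:
  At 0: \Box (s \to q) requires s \to q at every successor {0}.
    At 0: s \to q is true.
  So \Box (s \to q) is true at 0.
Satisfying worlds: {0, 2, 3}

3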